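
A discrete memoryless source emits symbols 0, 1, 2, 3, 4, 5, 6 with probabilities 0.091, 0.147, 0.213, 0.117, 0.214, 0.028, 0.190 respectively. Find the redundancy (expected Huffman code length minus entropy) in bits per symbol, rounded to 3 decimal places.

0.058 bits

Entropy H = −Σ p log₂ p ≈ 2.6343 bits.
Huffman merges: 7/250+91/1000→119/1000; 117/1000+119/1000→59/250; 147/1000+19/100→337/1000; 213/1000+107/500→427/1000; 59/250+337/1000→573/1000; 427/1000+573/1000→1. L = 673/250 ≈ 2.6920.
L − H = 2.6920 − 2.6343 = 0.058 bits.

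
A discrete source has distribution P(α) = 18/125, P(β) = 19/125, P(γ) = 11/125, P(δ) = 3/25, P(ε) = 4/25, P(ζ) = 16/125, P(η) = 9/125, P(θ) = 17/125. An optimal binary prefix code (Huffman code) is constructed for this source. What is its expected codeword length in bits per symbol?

3 bits/symbol

Repeatedly combine the two least-probable nodes; the expected code length is the sum of the merged weights.
merge 9/125 + 11/125 → 4/25
merge 3/25 + 16/125 → 31/125
merge 17/125 + 18/125 → 7/25
merge 19/125 + 4/25 → 39/125
merge 4/25 + 31/125 → 51/125
merge 7/25 + 39/125 → 74/125
merge 51/125 + 74/125 → 1
L = 4/25 + 31/125 + 7/25 + 39/125 + 51/125 + 74/125 + 1 = 3 bits/symbol.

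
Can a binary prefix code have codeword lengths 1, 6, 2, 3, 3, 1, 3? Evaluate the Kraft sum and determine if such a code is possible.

1.640625; no

With common denominator 2^6 = 64: Σ 2^(−ℓᵢ) = 32/64 + 1/64 + 16/64 + 8/64 + 8/64 + 32/64 + 8/64 = 105/64 = 1.640625.
Kraft's inequality requires Σ ≤ 1; here Σ = 1.640625 > 1, so no such prefix code exists.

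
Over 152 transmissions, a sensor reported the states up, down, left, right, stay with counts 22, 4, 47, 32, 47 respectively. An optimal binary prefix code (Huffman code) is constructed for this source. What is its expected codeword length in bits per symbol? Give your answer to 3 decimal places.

2.171 bits/symbol

Probabilities are the counts divided by 152.
Repeatedly combine the two least-probable nodes; the expected code length is the sum of the merged weights.
merge 1/38 + 11/76 → 13/76
merge 13/76 + 4/19 → 29/76
merge 47/152 + 47/152 → 47/76
merge 29/76 + 47/76 → 1
L = 13/76 + 29/76 + 47/76 + 1 = 165/76 ≈ 2.171 bits/symbol.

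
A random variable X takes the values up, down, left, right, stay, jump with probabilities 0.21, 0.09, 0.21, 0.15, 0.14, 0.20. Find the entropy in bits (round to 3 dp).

2.530 bits

H = −Σ pᵢ log₂ pᵢ.
−0.21·log₂(0.21) = 0.4728
−0.09·log₂(0.09) = 0.3127
−0.21·log₂(0.21) = 0.4728
−0.15·log₂(0.15) = 0.4105
−0.14·log₂(0.14) = 0.3971
−0.20·log₂(0.20) = 0.4644
Sum ≈ 2.5303 → 2.530 bits.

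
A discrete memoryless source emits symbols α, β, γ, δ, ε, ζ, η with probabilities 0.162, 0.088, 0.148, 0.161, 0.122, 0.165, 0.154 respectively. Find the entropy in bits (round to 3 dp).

2.781 bits

H = −Σ pᵢ log₂ pᵢ.
−0.162·log₂(0.162) = 0.4254
−0.088·log₂(0.088) = 0.3086
−0.148·log₂(0.148) = 0.4079
−0.161·log₂(0.161) = 0.4242
−0.122·log₂(0.122) = 0.3703
−0.165·log₂(0.165) = 0.4289
−0.154·log₂(0.154) = 0.4156
Sum ≈ 2.7809 → 2.781 bits.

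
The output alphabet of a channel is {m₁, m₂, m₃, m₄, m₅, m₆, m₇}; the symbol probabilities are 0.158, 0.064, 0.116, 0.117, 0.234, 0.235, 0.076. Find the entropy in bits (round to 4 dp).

2.6609 bits

H = −Σ pᵢ log₂ pᵢ.
−0.158·log₂(0.158) = 0.4206
−0.064·log₂(0.064) = 0.2538
−0.116·log₂(0.116) = 0.3605
−0.117·log₂(0.117) = 0.3622
−0.234·log₂(0.234) = 0.4903
−0.235·log₂(0.235) = 0.4910
−0.076·log₂(0.076) = 0.2826
Sum ≈ 2.6609 → 2.6609 bits.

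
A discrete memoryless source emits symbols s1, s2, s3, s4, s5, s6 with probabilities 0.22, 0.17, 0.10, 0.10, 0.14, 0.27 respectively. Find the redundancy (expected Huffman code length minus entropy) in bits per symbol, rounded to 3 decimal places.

Entropy H = −Σ p log₂ p ≈ 2.4867 bits.
Huffman merges: 1/10+1/10→1/5; 7/50+17/100→31/100; 1/5+11/50→21/50; 27/100+31/100→29/50; 21/50+29/50→1. L = 251/100 ≈ 2.5100.
L − H = 2.5100 − 2.4867 = 0.023 bits.

0.023 bits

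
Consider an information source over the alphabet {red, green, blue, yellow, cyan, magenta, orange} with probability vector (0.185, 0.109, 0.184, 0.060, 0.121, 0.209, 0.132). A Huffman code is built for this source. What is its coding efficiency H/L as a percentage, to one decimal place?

Entropy H = −Σ p log₂ p ≈ 2.7181 bits.
Huffman merges: 3/50+109/1000→169/1000; 121/1000+33/250→253/1000; 169/1000+23/125→353/1000; 37/200+209/1000→197/500; 253/1000+353/1000→303/500; 197/500+303/500→1. L = 111/40 ≈ 2.7750.
Efficiency = H/L = 2.7181/2.7750 = 98.0%.

98.0%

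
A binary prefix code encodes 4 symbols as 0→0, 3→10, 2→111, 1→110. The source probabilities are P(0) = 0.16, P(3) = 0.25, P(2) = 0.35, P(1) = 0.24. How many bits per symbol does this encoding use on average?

L̄ = Σ pᵢ·ℓᵢ = 0.16·1 + 0.25·2 + 0.35·3 + 0.24·3 = 2.43 bits/symbol.

2.43 bits/symbol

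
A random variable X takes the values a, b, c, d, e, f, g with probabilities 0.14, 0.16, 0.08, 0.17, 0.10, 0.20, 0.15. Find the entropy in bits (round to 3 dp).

H = −Σ pᵢ log₂ pᵢ.
−0.14·log₂(0.14) = 0.3971
−0.16·log₂(0.16) = 0.4230
−0.08·log₂(0.08) = 0.2915
−0.17·log₂(0.17) = 0.4346
−0.10·log₂(0.10) = 0.3322
−0.20·log₂(0.20) = 0.4644
−0.15·log₂(0.15) = 0.4105
Sum ≈ 2.7533 → 2.753 bits.

2.753 bits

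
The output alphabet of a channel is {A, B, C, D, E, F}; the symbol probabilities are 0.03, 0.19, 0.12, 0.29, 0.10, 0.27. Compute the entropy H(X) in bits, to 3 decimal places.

2.334 bits

H = −Σ pᵢ log₂ pᵢ.
−0.03·log₂(0.03) = 0.1518
−0.19·log₂(0.19) = 0.4552
−0.12·log₂(0.12) = 0.3671
−0.29·log₂(0.29) = 0.5179
−0.10·log₂(0.10) = 0.3322
−0.27·log₂(0.27) = 0.5100
Sum ≈ 2.3342 → 2.334 bits.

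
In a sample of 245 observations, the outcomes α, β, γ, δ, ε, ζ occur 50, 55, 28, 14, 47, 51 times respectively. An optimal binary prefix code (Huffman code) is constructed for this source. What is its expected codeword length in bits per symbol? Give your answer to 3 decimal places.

Probabilities are the counts divided by 245.
Repeatedly combine the two least-probable nodes; the expected code length is the sum of the merged weights.
merge 2/35 + 4/35 → 6/35
merge 6/35 + 47/245 → 89/245
merge 10/49 + 51/245 → 101/245
merge 11/49 + 89/245 → 144/245
merge 101/245 + 144/245 → 1
L = 6/35 + 89/245 + 101/245 + 144/245 + 1 = 621/245 ≈ 2.535 bits/symbol.

2.535 bits/symbol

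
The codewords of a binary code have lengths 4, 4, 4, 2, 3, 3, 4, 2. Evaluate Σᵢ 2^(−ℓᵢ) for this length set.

1

With common denominator 2^4 = 16: Σ 2^(−ℓᵢ) = 1/16 + 1/16 + 1/16 + 4/16 + 2/16 + 2/16 + 1/16 + 4/16 = 16/16 = 1.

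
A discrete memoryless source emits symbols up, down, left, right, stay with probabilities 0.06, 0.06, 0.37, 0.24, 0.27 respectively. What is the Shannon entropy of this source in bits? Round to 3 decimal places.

H = −Σ pᵢ log₂ pᵢ.
−0.06·log₂(0.06) = 0.2435
−0.06·log₂(0.06) = 0.2435
−0.37·log₂(0.37) = 0.5307
−0.24·log₂(0.24) = 0.4941
−0.27·log₂(0.27) = 0.5100
Sum ≈ 2.0220 → 2.022 bits.

2.022 bits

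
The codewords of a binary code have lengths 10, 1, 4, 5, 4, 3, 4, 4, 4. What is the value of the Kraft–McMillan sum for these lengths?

With common denominator 2^10 = 1024: Σ 2^(−ℓᵢ) = 1/1024 + 512/1024 + 64/1024 + 32/1024 + 64/1024 + 128/1024 + 64/1024 + 64/1024 + 64/1024 = 993/1024 = 0.9697265625.

0.9697265625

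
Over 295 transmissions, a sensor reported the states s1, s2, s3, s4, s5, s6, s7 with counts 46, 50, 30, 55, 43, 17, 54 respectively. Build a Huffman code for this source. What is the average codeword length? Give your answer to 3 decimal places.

2.790 bits/symbol

Probabilities are the counts divided by 295.
Repeatedly combine the two least-probable nodes; the expected code length is the sum of the merged weights.
merge 17/295 + 6/59 → 47/295
merge 43/295 + 46/295 → 89/295
merge 47/295 + 10/59 → 97/295
merge 54/295 + 11/59 → 109/295
merge 89/295 + 97/295 → 186/295
merge 109/295 + 186/295 → 1
L = 47/295 + 89/295 + 97/295 + 109/295 + 186/295 + 1 = 823/295 ≈ 2.790 bits/symbol.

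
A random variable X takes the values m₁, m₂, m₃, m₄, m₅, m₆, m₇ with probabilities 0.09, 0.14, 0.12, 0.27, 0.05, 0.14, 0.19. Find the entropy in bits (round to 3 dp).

H = −Σ pᵢ log₂ pᵢ.
−0.09·log₂(0.09) = 0.3127
−0.14·log₂(0.14) = 0.3971
−0.12·log₂(0.12) = 0.3671
−0.27·log₂(0.27) = 0.5100
−0.05·log₂(0.05) = 0.2161
−0.14·log₂(0.14) = 0.3971
−0.19·log₂(0.19) = 0.4552
Sum ≈ 2.6553 → 2.655 bits.

2.655 bits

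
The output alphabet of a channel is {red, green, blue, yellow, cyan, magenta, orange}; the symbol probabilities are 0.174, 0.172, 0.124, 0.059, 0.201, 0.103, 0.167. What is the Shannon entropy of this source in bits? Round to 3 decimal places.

2.724 bits

H = −Σ pᵢ log₂ pᵢ.
−0.174·log₂(0.174) = 0.4390
−0.172·log₂(0.172) = 0.4368
−0.124·log₂(0.124) = 0.3734
−0.059·log₂(0.059) = 0.2409
−0.201·log₂(0.201) = 0.4653
−0.103·log₂(0.103) = 0.3378
−0.167·log₂(0.167) = 0.4312
Sum ≈ 2.7243 → 2.724 bits.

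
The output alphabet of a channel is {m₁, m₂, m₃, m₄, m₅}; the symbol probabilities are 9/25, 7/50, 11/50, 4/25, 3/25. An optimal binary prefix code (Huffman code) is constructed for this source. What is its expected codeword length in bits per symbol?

2.26 bits/symbol

Repeatedly combine the two least-probable nodes; the expected code length is the sum of the merged weights.
merge 3/25 + 7/50 → 13/50
merge 4/25 + 11/50 → 19/50
merge 13/50 + 9/25 → 31/50
merge 19/50 + 31/50 → 1
L = 13/50 + 19/50 + 31/50 + 1 = 113/50 = 2.26 bits/symbol.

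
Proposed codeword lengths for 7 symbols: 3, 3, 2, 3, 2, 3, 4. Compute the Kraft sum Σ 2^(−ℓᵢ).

1.0625

With common denominator 2^4 = 16: Σ 2^(−ℓᵢ) = 2/16 + 2/16 + 4/16 + 2/16 + 4/16 + 2/16 + 1/16 = 17/16 = 1.0625.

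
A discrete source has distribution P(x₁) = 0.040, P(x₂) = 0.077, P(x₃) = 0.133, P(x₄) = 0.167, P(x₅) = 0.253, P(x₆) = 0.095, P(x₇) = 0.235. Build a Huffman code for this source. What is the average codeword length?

Repeatedly combine the two least-probable nodes; the expected code length is the sum of the merged weights.
merge 1/25 + 77/1000 → 117/1000
merge 19/200 + 117/1000 → 53/250
merge 133/1000 + 167/1000 → 3/10
merge 53/250 + 47/200 → 447/1000
merge 253/1000 + 3/10 → 553/1000
merge 447/1000 + 553/1000 → 1
L = 117/1000 + 53/250 + 3/10 + 447/1000 + 553/1000 + 1 = 2629/1000 = 2.629 bits/symbol.

2.629 bits/symbol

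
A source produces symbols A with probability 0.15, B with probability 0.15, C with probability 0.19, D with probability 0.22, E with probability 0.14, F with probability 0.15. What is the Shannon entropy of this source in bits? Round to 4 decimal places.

H = −Σ pᵢ log₂ pᵢ.
−0.15·log₂(0.15) = 0.4105
−0.15·log₂(0.15) = 0.4105
−0.19·log₂(0.19) = 0.4552
−0.22·log₂(0.22) = 0.4806
−0.14·log₂(0.14) = 0.3971
−0.15·log₂(0.15) = 0.4105
Sum ≈ 2.5645 → 2.5645 bits.

2.5645 bits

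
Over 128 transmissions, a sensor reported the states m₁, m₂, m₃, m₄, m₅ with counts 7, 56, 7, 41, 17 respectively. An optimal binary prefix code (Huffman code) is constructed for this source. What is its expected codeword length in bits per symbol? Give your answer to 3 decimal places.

Probabilities are the counts divided by 128.
Repeatedly combine the two least-probable nodes; the expected code length is the sum of the merged weights.
merge 7/128 + 7/128 → 7/64
merge 7/64 + 17/128 → 31/128
merge 31/128 + 41/128 → 9/16
merge 7/16 + 9/16 → 1
L = 7/64 + 31/128 + 9/16 + 1 = 245/128 ≈ 1.914 bits/symbol.

1.914 bits/symbol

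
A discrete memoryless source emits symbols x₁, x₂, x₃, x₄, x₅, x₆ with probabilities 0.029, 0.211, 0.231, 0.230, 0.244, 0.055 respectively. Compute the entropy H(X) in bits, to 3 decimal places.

H = −Σ pᵢ log₂ pᵢ.
−0.029·log₂(0.029) = 0.1481
−0.211·log₂(0.211) = 0.4736
−0.231·log₂(0.231) = 0.4883
−0.230·log₂(0.230) = 0.4877
−0.244·log₂(0.244) = 0.4966
−0.055·log₂(0.055) = 0.2301
Sum ≈ 2.3245 → 2.324 bits.

2.324 bits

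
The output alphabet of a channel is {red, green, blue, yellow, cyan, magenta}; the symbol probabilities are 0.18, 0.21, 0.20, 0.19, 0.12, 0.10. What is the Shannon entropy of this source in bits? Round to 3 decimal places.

H = −Σ pᵢ log₂ pᵢ.
−0.18·log₂(0.18) = 0.4453
−0.21·log₂(0.21) = 0.4728
−0.20·log₂(0.20) = 0.4644
−0.19·log₂(0.19) = 0.4552
−0.12·log₂(0.12) = 0.3671
−0.10·log₂(0.10) = 0.3322
Sum ≈ 2.5370 → 2.537 bits.

2.537 bits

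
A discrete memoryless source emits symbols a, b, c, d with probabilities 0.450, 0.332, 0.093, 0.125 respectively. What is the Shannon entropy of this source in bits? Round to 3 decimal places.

1.740 bits

H = −Σ pᵢ log₂ pᵢ.
−0.450·log₂(0.450) = 0.5184
−0.332·log₂(0.332) = 0.5281
−0.093·log₂(0.093) = 0.3187
−0.125·log₂(0.125) = 0.3750
Sum ≈ 1.7402 → 1.740 bits.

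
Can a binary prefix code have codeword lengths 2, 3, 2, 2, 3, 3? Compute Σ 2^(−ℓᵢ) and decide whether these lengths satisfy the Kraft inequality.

With common denominator 2^3 = 8: Σ 2^(−ℓᵢ) = 2/8 + 1/8 + 2/8 + 2/8 + 1/8 + 1/8 = 9/8 = 1.125.
Kraft's inequality requires Σ ≤ 1; here Σ = 1.125 > 1, so no such prefix code exists.

1.125; no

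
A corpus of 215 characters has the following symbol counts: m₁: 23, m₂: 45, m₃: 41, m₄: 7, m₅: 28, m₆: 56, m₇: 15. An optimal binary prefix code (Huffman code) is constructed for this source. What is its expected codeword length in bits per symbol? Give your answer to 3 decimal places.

2.633 bits/symbol

Probabilities are the counts divided by 215.
Repeatedly combine the two least-probable nodes; the expected code length is the sum of the merged weights.
merge 7/215 + 3/43 → 22/215
merge 22/215 + 23/215 → 9/43
merge 28/215 + 41/215 → 69/215
merge 9/43 + 9/43 → 18/43
merge 56/215 + 69/215 → 25/43
merge 18/43 + 25/43 → 1
L = 22/215 + 9/43 + 69/215 + 18/43 + 25/43 + 1 = 566/215 ≈ 2.633 bits/symbol.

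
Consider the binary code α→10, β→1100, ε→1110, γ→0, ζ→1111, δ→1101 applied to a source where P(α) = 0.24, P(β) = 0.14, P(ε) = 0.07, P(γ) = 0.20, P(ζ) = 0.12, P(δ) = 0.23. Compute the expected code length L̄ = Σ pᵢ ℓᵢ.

L̄ = Σ pᵢ·ℓᵢ = 0.24·2 + 0.14·4 + 0.07·4 + 0.20·1 + 0.12·4 + 0.23·4 = 2.92 bits/symbol.

2.92 bits/symbol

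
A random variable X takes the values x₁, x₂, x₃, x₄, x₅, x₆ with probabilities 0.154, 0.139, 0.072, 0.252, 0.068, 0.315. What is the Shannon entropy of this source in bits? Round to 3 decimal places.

2.374 bits

H = −Σ pᵢ log₂ pᵢ.
−0.154·log₂(0.154) = 0.4156
−0.139·log₂(0.139) = 0.3957
−0.072·log₂(0.072) = 0.2733
−0.252·log₂(0.252) = 0.5011
−0.068·log₂(0.068) = 0.2637
−0.315·log₂(0.315) = 0.5250
Sum ≈ 2.3745 → 2.374 bits.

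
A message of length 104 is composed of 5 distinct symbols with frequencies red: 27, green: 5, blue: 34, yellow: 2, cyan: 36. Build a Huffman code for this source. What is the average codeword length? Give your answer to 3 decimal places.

Probabilities are the counts divided by 104.
Repeatedly combine the two least-probable nodes; the expected code length is the sum of the merged weights.
merge 1/52 + 5/104 → 7/104
merge 7/104 + 27/104 → 17/52
merge 17/52 + 17/52 → 17/26
merge 9/26 + 17/26 → 1
L = 7/104 + 17/52 + 17/26 + 1 = 213/104 ≈ 2.048 bits/symbol.

2.048 bits/symbol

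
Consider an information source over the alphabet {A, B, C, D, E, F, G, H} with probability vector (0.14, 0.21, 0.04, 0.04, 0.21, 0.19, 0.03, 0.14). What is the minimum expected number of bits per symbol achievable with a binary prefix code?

Repeatedly combine the two least-probable nodes; the expected code length is the sum of the merged weights.
merge 3/100 + 1/25 → 7/100
merge 1/25 + 7/100 → 11/100
merge 11/100 + 7/50 → 1/4
merge 7/50 + 19/100 → 33/100
merge 21/100 + 21/100 → 21/50
merge 1/4 + 33/100 → 29/50
merge 21/50 + 29/50 → 1
L = 7/100 + 11/100 + 1/4 + 33/100 + 21/50 + 29/50 + 1 = 69/25 = 2.76 bits/symbol.

2.76 bits/symbol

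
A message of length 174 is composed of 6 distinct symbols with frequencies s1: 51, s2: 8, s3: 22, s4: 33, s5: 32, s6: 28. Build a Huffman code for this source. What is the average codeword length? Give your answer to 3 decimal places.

2.506 bits/symbol

Probabilities are the counts divided by 174.
Repeatedly combine the two least-probable nodes; the expected code length is the sum of the merged weights.
merge 4/87 + 11/87 → 5/29
merge 14/87 + 5/29 → 1/3
merge 16/87 + 11/58 → 65/174
merge 17/58 + 1/3 → 109/174
merge 65/174 + 109/174 → 1
L = 5/29 + 1/3 + 65/174 + 109/174 + 1 = 218/87 ≈ 2.506 bits/symbol.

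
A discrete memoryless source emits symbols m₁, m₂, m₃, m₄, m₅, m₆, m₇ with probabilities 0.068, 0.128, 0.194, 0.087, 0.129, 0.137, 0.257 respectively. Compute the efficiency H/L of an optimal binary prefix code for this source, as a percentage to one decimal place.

Entropy H = −Σ p log₂ p ≈ 2.6866 bits.
Huffman merges: 17/250+87/1000→31/200; 16/125+129/1000→257/1000; 137/1000+31/200→73/250; 97/500+257/1000→451/1000; 257/1000+73/250→549/1000; 451/1000+549/1000→1. L = 338/125 ≈ 2.7040.
Efficiency = H/L = 2.6866/2.7040 = 99.4%.

99.4%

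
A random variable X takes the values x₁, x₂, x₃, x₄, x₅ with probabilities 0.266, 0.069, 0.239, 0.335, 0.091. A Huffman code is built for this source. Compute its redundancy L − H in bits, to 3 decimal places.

Entropy H = −Σ p log₂ p ≈ 2.1111 bits.
Huffman merges: 69/1000+91/1000→4/25; 4/25+239/1000→399/1000; 133/500+67/200→601/1000; 399/1000+601/1000→1. L = 54/25 ≈ 2.1600.
L − H = 2.1600 − 2.1111 = 0.049 bits.

0.049 bits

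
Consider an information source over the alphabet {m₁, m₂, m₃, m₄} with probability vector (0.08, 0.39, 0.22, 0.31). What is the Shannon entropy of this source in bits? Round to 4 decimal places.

H = −Σ pᵢ log₂ pᵢ.
−0.08·log₂(0.08) = 0.2915
−0.39·log₂(0.39) = 0.5298
−0.22·log₂(0.22) = 0.4806
−0.31·log₂(0.31) = 0.5238
Sum ≈ 1.8257 → 1.8257 bits.

1.8257 bits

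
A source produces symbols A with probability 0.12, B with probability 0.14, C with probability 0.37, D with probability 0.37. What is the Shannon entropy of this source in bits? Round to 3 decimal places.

H = −Σ pᵢ log₂ pᵢ.
−0.12·log₂(0.12) = 0.3671
−0.14·log₂(0.14) = 0.3971
−0.37·log₂(0.37) = 0.5307
−0.37·log₂(0.37) = 0.5307
Sum ≈ 1.8256 → 1.826 bits.

1.826 bits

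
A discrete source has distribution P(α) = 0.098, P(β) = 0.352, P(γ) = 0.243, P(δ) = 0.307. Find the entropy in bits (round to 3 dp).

H = −Σ pᵢ log₂ pᵢ.
−0.098·log₂(0.098) = 0.3284
−0.352·log₂(0.352) = 0.5302
−0.243·log₂(0.243) = 0.4960
−0.307·log₂(0.307) = 0.5230
Sum ≈ 1.8776 → 1.878 bits.

1.878 bits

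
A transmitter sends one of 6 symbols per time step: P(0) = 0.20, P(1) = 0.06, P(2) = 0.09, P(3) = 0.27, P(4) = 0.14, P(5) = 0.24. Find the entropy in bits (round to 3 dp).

2.422 bits

H = −Σ pᵢ log₂ pᵢ.
−0.20·log₂(0.20) = 0.4644
−0.06·log₂(0.06) = 0.2435
−0.09·log₂(0.09) = 0.3127
−0.27·log₂(0.27) = 0.5100
−0.14·log₂(0.14) = 0.3971
−0.24·log₂(0.24) = 0.4941
Sum ≈ 2.4218 → 2.422 bits.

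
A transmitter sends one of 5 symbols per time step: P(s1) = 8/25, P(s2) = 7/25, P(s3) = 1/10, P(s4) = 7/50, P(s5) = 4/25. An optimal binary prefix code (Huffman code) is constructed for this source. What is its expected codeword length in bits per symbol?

Repeatedly combine the two least-probable nodes; the expected code length is the sum of the merged weights.
merge 1/10 + 7/50 → 6/25
merge 4/25 + 6/25 → 2/5
merge 7/25 + 8/25 → 3/5
merge 2/5 + 3/5 → 1
L = 6/25 + 2/5 + 3/5 + 1 = 56/25 = 2.24 bits/symbol.

2.24 bits/symbol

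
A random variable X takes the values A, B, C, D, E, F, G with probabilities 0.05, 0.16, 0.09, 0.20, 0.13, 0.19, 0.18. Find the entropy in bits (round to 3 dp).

2.699 bits

H = −Σ pᵢ log₂ pᵢ.
−0.05·log₂(0.05) = 0.2161
−0.16·log₂(0.16) = 0.4230
−0.09·log₂(0.09) = 0.3127
−0.20·log₂(0.20) = 0.4644
−0.13·log₂(0.13) = 0.3826
−0.19·log₂(0.19) = 0.4552
−0.18·log₂(0.18) = 0.4453
Sum ≈ 2.6993 → 2.699 bits.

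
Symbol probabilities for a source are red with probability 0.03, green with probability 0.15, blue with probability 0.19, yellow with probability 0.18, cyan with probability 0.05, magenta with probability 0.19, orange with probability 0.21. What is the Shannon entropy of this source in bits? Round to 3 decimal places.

H = −Σ pᵢ log₂ pᵢ.
−0.03·log₂(0.03) = 0.1518
−0.15·log₂(0.15) = 0.4105
−0.19·log₂(0.19) = 0.4552
−0.18·log₂(0.18) = 0.4453
−0.05·log₂(0.05) = 0.2161
−0.19·log₂(0.19) = 0.4552
−0.21·log₂(0.21) = 0.4728
Sum ≈ 2.6070 → 2.607 bits.

2.607 bits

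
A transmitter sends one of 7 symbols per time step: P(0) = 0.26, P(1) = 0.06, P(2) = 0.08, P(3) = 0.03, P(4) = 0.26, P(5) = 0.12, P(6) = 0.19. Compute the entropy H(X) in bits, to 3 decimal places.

H = −Σ pᵢ log₂ pᵢ.
−0.26·log₂(0.26) = 0.5053
−0.06·log₂(0.06) = 0.2435
−0.08·log₂(0.08) = 0.2915
−0.03·log₂(0.03) = 0.1518
−0.26·log₂(0.26) = 0.5053
−0.12·log₂(0.12) = 0.3671
−0.19·log₂(0.19) = 0.4552
Sum ≈ 2.5197 → 2.520 bits.

2.520 bits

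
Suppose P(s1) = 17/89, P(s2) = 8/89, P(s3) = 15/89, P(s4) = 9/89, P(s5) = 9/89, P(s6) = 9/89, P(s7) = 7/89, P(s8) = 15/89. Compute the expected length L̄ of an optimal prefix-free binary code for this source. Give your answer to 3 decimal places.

2.978 bits/symbol

Repeatedly combine the two least-probable nodes; the expected code length is the sum of the merged weights.
merge 7/89 + 8/89 → 15/89
merge 9/89 + 9/89 → 18/89
merge 9/89 + 15/89 → 24/89
merge 15/89 + 15/89 → 30/89
merge 17/89 + 18/89 → 35/89
merge 24/89 + 30/89 → 54/89
merge 35/89 + 54/89 → 1
L = 15/89 + 18/89 + 24/89 + 30/89 + 35/89 + 54/89 + 1 = 265/89 ≈ 2.978 bits/symbol.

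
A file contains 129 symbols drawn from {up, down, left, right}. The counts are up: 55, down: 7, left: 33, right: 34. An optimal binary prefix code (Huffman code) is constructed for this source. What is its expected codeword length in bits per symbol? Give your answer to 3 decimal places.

Probabilities are the counts divided by 129.
Repeatedly combine the two least-probable nodes; the expected code length is the sum of the merged weights.
merge 7/129 + 11/43 → 40/129
merge 34/129 + 40/129 → 74/129
merge 55/129 + 74/129 → 1
L = 40/129 + 74/129 + 1 = 81/43 ≈ 1.884 bits/symbol.

1.884 bits/symbol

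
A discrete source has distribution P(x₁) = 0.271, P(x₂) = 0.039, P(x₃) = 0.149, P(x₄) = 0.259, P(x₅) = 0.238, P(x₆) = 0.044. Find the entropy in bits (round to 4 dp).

2.2982 bits

H = −Σ pᵢ log₂ pᵢ.
−0.271·log₂(0.271) = 0.5105
−0.039·log₂(0.039) = 0.1825
−0.149·log₂(0.149) = 0.4092
−0.259·log₂(0.259) = 0.5048
−0.238·log₂(0.238) = 0.4929
−0.044·log₂(0.044) = 0.1983
Sum ≈ 2.2982 → 2.2982 bits.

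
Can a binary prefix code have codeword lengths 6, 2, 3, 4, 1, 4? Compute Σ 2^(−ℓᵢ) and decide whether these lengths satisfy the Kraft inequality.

1.015625; no

With common denominator 2^6 = 64: Σ 2^(−ℓᵢ) = 1/64 + 16/64 + 8/64 + 4/64 + 32/64 + 4/64 = 65/64 = 1.015625.
Kraft's inequality requires Σ ≤ 1; here Σ = 1.015625 > 1, so no such prefix code exists.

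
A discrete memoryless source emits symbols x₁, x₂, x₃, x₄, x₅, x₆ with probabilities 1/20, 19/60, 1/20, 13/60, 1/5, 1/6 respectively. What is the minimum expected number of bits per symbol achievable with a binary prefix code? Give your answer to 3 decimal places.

2.367 bits/symbol

Repeatedly combine the two least-probable nodes; the expected code length is the sum of the merged weights.
merge 1/20 + 1/20 → 1/10
merge 1/10 + 1/6 → 4/15
merge 1/5 + 13/60 → 5/12
merge 4/15 + 19/60 → 7/12
merge 5/12 + 7/12 → 1
L = 1/10 + 4/15 + 5/12 + 7/12 + 1 = 71/30 ≈ 2.367 bits/symbol.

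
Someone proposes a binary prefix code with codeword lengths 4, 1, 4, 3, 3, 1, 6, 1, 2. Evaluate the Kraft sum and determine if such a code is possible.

With common denominator 2^6 = 64: Σ 2^(−ℓᵢ) = 4/64 + 32/64 + 4/64 + 8/64 + 8/64 + 32/64 + 1/64 + 32/64 + 16/64 = 137/64 = 2.140625.
Kraft's inequality requires Σ ≤ 1; here Σ = 2.140625 > 1, so no such prefix code exists.

2.140625; no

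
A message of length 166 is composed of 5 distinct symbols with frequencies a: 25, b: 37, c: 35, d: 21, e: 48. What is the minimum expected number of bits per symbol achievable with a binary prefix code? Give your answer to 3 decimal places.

2.277 bits/symbol

Probabilities are the counts divided by 166.
Repeatedly combine the two least-probable nodes; the expected code length is the sum of the merged weights.
merge 21/166 + 25/166 → 23/83
merge 35/166 + 37/166 → 36/83
merge 23/83 + 24/83 → 47/83
merge 36/83 + 47/83 → 1
L = 23/83 + 36/83 + 47/83 + 1 = 189/83 ≈ 2.277 bits/symbol.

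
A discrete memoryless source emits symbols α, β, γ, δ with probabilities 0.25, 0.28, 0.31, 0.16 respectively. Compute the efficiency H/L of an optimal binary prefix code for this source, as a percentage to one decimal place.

Entropy H = −Σ p log₂ p ≈ 1.9610 bits.
Huffman merges: 4/25+1/4→41/100; 7/25+31/100→59/100; 41/100+59/100→1. L = 2 ≈ 2.0000.
Efficiency = H/L = 1.9610/2.0000 = 98.1%.

98.1%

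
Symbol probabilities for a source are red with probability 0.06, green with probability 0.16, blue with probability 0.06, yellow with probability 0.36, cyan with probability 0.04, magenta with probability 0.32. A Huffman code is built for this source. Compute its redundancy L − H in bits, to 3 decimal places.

Entropy H = −Σ p log₂ p ≈ 2.1525 bits.
Huffman merges: 1/25+3/50→1/10; 3/50+1/10→4/25; 4/25+4/25→8/25; 8/25+8/25→16/25; 9/25+16/25→1. L = 111/50 ≈ 2.2200.
L − H = 2.2200 − 2.1525 = 0.068 bits.

0.068 bits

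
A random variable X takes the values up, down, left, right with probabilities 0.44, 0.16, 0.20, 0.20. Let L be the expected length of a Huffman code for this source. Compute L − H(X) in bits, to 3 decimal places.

Entropy H = −Σ p log₂ p ≈ 1.8729 bits.
Huffman merges: 4/25+1/5→9/25; 1/5+9/25→14/25; 11/25+14/25→1. L = 48/25 ≈ 1.9200.
L − H = 1.9200 − 1.8729 = 0.047 bits.

0.047 bits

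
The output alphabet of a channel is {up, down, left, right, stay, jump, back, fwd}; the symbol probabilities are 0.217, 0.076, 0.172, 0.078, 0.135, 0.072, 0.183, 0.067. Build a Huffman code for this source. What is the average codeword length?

2.893 bits/symbol

Repeatedly combine the two least-probable nodes; the expected code length is the sum of the merged weights.
merge 67/1000 + 9/125 → 139/1000
merge 19/250 + 39/500 → 77/500
merge 27/200 + 139/1000 → 137/500
merge 77/500 + 43/250 → 163/500
merge 183/1000 + 217/1000 → 2/5
merge 137/500 + 163/500 → 3/5
merge 2/5 + 3/5 → 1
L = 139/1000 + 77/500 + 137/500 + 163/500 + 2/5 + 3/5 + 1 = 2893/1000 = 2.893 bits/symbol.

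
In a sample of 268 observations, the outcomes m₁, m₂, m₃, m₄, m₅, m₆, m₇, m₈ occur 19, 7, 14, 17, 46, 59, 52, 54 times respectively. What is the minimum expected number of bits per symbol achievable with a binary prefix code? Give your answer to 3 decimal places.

2.791 bits/symbol

Probabilities are the counts divided by 268.
Repeatedly combine the two least-probable nodes; the expected code length is the sum of the merged weights.
merge 7/268 + 7/134 → 21/268
merge 17/268 + 19/268 → 9/67
merge 21/268 + 9/67 → 57/268
merge 23/134 + 13/67 → 49/134
merge 27/134 + 57/268 → 111/268
merge 59/268 + 49/134 → 157/268
merge 111/268 + 157/268 → 1
L = 21/268 + 9/67 + 57/268 + 49/134 + 111/268 + 157/268 + 1 = 187/67 ≈ 2.791 bits/symbol.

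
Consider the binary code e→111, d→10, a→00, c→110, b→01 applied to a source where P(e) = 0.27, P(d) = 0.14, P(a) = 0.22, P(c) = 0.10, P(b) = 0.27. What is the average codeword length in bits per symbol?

L̄ = Σ pᵢ·ℓᵢ = 0.27·3 + 0.14·2 + 0.22·2 + 0.10·3 + 0.27·2 = 2.37 bits/symbol.

2.37 bits/symbol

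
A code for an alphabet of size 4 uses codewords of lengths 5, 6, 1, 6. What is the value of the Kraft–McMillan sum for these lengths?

With common denominator 2^6 = 64: Σ 2^(−ℓᵢ) = 2/64 + 1/64 + 32/64 + 1/64 = 36/64 = 0.5625.

0.5625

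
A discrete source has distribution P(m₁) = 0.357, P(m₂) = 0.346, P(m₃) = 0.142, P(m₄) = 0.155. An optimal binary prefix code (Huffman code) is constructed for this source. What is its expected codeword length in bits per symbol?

Repeatedly combine the two least-probable nodes; the expected code length is the sum of the merged weights.
merge 71/500 + 31/200 → 297/1000
merge 297/1000 + 173/500 → 643/1000
merge 357/1000 + 643/1000 → 1
L = 297/1000 + 643/1000 + 1 = 97/50 = 1.94 bits/symbol.

1.94 bits/symbol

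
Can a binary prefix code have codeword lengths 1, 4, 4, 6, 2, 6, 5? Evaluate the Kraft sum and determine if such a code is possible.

With common denominator 2^6 = 64: Σ 2^(−ℓᵢ) = 32/64 + 4/64 + 4/64 + 1/64 + 16/64 + 1/64 + 2/64 = 60/64 = 0.9375.
Kraft's inequality requires Σ ≤ 1; here Σ = 0.9375 ≤ 1, so such a prefix code exists.

0.9375; yes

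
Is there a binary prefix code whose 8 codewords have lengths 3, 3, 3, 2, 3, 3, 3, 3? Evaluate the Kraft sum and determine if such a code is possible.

With common denominator 2^3 = 8: Σ 2^(−ℓᵢ) = 1/8 + 1/8 + 1/8 + 2/8 + 1/8 + 1/8 + 1/8 + 1/8 = 9/8 = 1.125.
Kraft's inequality requires Σ ≤ 1; here Σ = 1.125 > 1, so no such prefix code exists.

1.125; no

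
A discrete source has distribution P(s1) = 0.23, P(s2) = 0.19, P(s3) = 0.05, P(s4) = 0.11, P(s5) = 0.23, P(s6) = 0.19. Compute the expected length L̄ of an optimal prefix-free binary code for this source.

2.51 bits/symbol

Repeatedly combine the two least-probable nodes; the expected code length is the sum of the merged weights.
merge 1/20 + 11/100 → 4/25
merge 4/25 + 19/100 → 7/20
merge 19/100 + 23/100 → 21/50
merge 23/100 + 7/20 → 29/50
merge 21/50 + 29/50 → 1
L = 4/25 + 7/20 + 21/50 + 29/50 + 1 = 251/100 = 2.51 bits/symbol.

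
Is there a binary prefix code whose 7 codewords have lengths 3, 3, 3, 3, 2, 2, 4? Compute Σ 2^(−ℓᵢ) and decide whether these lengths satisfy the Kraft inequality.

With common denominator 2^4 = 16: Σ 2^(−ℓᵢ) = 2/16 + 2/16 + 2/16 + 2/16 + 4/16 + 4/16 + 1/16 = 17/16 = 1.0625.
Kraft's inequality requires Σ ≤ 1; here Σ = 1.0625 > 1, so no such prefix code exists.

1.0625; no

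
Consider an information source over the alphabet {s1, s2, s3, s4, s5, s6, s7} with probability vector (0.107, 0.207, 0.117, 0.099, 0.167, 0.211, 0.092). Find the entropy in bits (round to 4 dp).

2.7294 bits

H = −Σ pᵢ log₂ pᵢ.
−0.107·log₂(0.107) = 0.3450
−0.207·log₂(0.207) = 0.4704
−0.117·log₂(0.117) = 0.3622
−0.099·log₂(0.099) = 0.3303
−0.167·log₂(0.167) = 0.4312
−0.211·log₂(0.211) = 0.4736
−0.092·log₂(0.092) = 0.3167
Sum ≈ 2.7294 → 2.7294 bits.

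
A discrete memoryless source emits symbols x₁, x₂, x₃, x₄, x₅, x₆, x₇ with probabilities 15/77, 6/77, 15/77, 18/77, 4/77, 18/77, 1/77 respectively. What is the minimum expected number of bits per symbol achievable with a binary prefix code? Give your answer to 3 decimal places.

2.545 bits/symbol

Repeatedly combine the two least-probable nodes; the expected code length is the sum of the merged weights.
merge 1/77 + 4/77 → 5/77
merge 5/77 + 6/77 → 1/7
merge 1/7 + 15/77 → 26/77
merge 15/77 + 18/77 → 3/7
merge 18/77 + 26/77 → 4/7
merge 3/7 + 4/7 → 1
L = 5/77 + 1/7 + 26/77 + 3/7 + 4/7 + 1 = 28/11 ≈ 2.545 bits/symbol.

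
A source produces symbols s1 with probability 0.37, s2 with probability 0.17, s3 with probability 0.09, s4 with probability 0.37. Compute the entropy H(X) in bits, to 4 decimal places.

H = −Σ pᵢ log₂ pᵢ.
−0.37·log₂(0.37) = 0.5307
−0.17·log₂(0.17) = 0.4346
−0.09·log₂(0.09) = 0.3127
−0.37·log₂(0.37) = 0.5307
Sum ≈ 1.8087 → 1.8087 bits.

1.8087 bits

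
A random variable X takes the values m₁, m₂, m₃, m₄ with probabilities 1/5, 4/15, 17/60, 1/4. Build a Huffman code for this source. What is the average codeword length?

Repeatedly combine the two least-probable nodes; the expected code length is the sum of the merged weights.
merge 1/5 + 1/4 → 9/20
merge 4/15 + 17/60 → 11/20
merge 9/20 + 11/20 → 1
L = 9/20 + 11/20 + 1 = 2 bits/symbol.

2 bits/symbol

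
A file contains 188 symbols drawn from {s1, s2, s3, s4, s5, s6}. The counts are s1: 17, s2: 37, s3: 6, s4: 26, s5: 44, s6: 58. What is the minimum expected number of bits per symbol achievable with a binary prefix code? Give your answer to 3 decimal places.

Probabilities are the counts divided by 188.
Repeatedly combine the two least-probable nodes; the expected code length is the sum of the merged weights.
merge 3/94 + 17/188 → 23/188
merge 23/188 + 13/94 → 49/188
merge 37/188 + 11/47 → 81/188
merge 49/188 + 29/94 → 107/188
merge 81/188 + 107/188 → 1
L = 23/188 + 49/188 + 81/188 + 107/188 + 1 = 112/47 ≈ 2.383 bits/symbol.

2.383 bits/symbol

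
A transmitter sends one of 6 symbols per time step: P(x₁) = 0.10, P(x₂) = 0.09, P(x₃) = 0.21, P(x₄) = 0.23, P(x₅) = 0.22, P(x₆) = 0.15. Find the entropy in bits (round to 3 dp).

H = −Σ pᵢ log₂ pᵢ.
−0.10·log₂(0.10) = 0.3322
−0.09·log₂(0.09) = 0.3127
−0.21·log₂(0.21) = 0.4728
−0.23·log₂(0.23) = 0.4877
−0.22·log₂(0.22) = 0.4806
−0.15·log₂(0.15) = 0.4105
Sum ≈ 2.4965 → 2.496 bits.

2.496 bits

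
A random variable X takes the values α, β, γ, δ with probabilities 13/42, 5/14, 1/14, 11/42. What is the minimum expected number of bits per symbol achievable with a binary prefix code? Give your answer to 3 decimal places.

1.976 bits/symbol

Repeatedly combine the two least-probable nodes; the expected code length is the sum of the merged weights.
merge 1/14 + 11/42 → 1/3
merge 13/42 + 1/3 → 9/14
merge 5/14 + 9/14 → 1
L = 1/3 + 9/14 + 1 = 83/42 ≈ 1.976 bits/symbol.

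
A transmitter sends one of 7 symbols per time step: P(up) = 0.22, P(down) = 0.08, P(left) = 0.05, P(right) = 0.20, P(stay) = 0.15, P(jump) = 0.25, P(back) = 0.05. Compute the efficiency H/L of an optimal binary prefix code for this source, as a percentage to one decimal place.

98.8%

Entropy H = −Σ p log₂ p ≈ 2.5792 bits.
Huffman merges: 1/20+1/20→1/10; 2/25+1/10→9/50; 3/20+9/50→33/100; 1/5+11/50→21/50; 1/4+33/100→29/50; 21/50+29/50→1. L = 261/100 ≈ 2.6100.
Efficiency = H/L = 2.5792/2.6100 = 98.8%.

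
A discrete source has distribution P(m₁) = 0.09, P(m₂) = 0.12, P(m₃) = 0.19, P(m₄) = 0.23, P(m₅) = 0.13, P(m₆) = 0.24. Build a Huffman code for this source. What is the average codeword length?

2.53 bits/symbol

Repeatedly combine the two least-probable nodes; the expected code length is the sum of the merged weights.
merge 9/100 + 3/25 → 21/100
merge 13/100 + 19/100 → 8/25
merge 21/100 + 23/100 → 11/25
merge 6/25 + 8/25 → 14/25
merge 11/25 + 14/25 → 1
L = 21/100 + 8/25 + 11/25 + 14/25 + 1 = 253/100 = 2.53 bits/symbol.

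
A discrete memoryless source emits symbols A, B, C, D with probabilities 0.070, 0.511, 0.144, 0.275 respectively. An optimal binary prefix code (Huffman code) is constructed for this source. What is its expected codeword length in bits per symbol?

1.703 bits/symbol

Repeatedly combine the two least-probable nodes; the expected code length is the sum of the merged weights.
merge 7/100 + 18/125 → 107/500
merge 107/500 + 11/40 → 489/1000
merge 489/1000 + 511/1000 → 1
L = 107/500 + 489/1000 + 1 = 1703/1000 = 1.703 bits/symbol.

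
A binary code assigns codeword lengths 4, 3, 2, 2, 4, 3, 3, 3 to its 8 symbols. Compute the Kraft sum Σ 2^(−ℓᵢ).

1.125

With common denominator 2^4 = 16: Σ 2^(−ℓᵢ) = 1/16 + 2/16 + 4/16 + 4/16 + 1/16 + 2/16 + 2/16 + 2/16 = 18/16 = 1.125.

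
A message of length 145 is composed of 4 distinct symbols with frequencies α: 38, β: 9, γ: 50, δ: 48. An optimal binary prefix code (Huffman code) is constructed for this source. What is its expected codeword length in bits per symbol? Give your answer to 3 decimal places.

Probabilities are the counts divided by 145.
Repeatedly combine the two least-probable nodes; the expected code length is the sum of the merged weights.
merge 9/145 + 38/145 → 47/145
merge 47/145 + 48/145 → 19/29
merge 10/29 + 19/29 → 1
L = 47/145 + 19/29 + 1 = 287/145 ≈ 1.979 bits/symbol.

1.979 bits/symbol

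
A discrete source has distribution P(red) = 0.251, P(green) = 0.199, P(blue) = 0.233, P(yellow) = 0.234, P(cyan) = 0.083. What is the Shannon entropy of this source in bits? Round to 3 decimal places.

H = −Σ pᵢ log₂ pᵢ.
−0.251·log₂(0.251) = 0.5006
−0.199·log₂(0.199) = 0.4635
−0.233·log₂(0.233) = 0.4897
−0.234·log₂(0.234) = 0.4903
−0.083·log₂(0.083) = 0.2980
Sum ≈ 2.2421 → 2.242 bits.

2.242 bits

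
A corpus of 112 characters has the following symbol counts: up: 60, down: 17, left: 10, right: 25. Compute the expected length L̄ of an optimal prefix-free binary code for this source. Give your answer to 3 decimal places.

1.705 bits/symbol

Probabilities are the counts divided by 112.
Repeatedly combine the two least-probable nodes; the expected code length is the sum of the merged weights.
merge 5/56 + 17/112 → 27/112
merge 25/112 + 27/112 → 13/28
merge 13/28 + 15/28 → 1
L = 27/112 + 13/28 + 1 = 191/112 ≈ 1.705 bits/symbol.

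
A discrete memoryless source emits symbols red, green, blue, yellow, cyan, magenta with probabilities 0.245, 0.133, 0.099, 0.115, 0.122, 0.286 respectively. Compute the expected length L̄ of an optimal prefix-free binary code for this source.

2.469 bits/symbol

Repeatedly combine the two least-probable nodes; the expected code length is the sum of the merged weights.
merge 99/1000 + 23/200 → 107/500
merge 61/500 + 133/1000 → 51/200
merge 107/500 + 49/200 → 459/1000
merge 51/200 + 143/500 → 541/1000
merge 459/1000 + 541/1000 → 1
L = 107/500 + 51/200 + 459/1000 + 541/1000 + 1 = 2469/1000 = 2.469 bits/symbol.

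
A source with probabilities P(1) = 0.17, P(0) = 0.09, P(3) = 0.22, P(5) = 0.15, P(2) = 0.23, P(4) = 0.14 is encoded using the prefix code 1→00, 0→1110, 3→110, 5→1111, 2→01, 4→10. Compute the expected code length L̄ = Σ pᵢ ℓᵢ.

L̄ = Σ pᵢ·ℓᵢ = 0.17·2 + 0.09·4 + 0.22·3 + 0.15·4 + 0.23·2 + 0.14·2 = 2.7 bits/symbol.

2.7 bits/symbol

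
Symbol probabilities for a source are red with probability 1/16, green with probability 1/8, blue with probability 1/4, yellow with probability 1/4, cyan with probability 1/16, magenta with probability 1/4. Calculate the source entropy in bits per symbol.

2.375 bits

Each probability is a power of 1/2, so log₂(1/p) is an integer.
H = Σ p·log₂(1/p) = 1/16·4 + 1/8·3 + 1/4·2 + 1/4·2 + 1/16·4 + 1/4·2 = 2.375 bits.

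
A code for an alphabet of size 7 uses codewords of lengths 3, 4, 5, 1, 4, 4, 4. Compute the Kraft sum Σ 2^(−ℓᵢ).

With common denominator 2^5 = 32: Σ 2^(−ℓᵢ) = 4/32 + 2/32 + 1/32 + 16/32 + 2/32 + 2/32 + 2/32 = 29/32 = 0.90625.

0.90625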